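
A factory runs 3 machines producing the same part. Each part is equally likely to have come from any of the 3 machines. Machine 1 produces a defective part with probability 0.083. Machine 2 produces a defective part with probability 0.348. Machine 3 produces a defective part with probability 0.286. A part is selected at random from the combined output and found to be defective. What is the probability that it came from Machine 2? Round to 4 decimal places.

P(defective|M1) = 0.083; P(defective|M2) = 0.348; P(defective|M3) = 0.286.
Prior × likelihood for each source: 0.333333·0.083=0.02767, 0.333333·0.348=0.1160, 0.333333·0.286=0.09533. Summing gives P(defective) = 0.23900.
P(Machine 2 | defective) = 0.1160 / 0.23900 = 0.4854.

Posterior probability ≈ 0.4854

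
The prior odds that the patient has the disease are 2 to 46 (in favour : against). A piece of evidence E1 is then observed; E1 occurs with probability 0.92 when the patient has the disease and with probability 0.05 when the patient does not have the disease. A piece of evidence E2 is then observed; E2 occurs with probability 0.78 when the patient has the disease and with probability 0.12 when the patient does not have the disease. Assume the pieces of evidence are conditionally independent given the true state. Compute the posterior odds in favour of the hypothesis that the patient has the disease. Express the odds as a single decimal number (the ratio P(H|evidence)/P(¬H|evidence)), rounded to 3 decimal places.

Prior odds = 2/46 = 0.043478.
Likelihood ratio for E1 = 0.92/0.05 = 18.400.
Likelihood ratio for E2 = 0.78/0.12 = 6.5000.
Posterior odds = prior odds × LR₁ × LR₂ = 5.2000.

Posterior odds ≈ 5.200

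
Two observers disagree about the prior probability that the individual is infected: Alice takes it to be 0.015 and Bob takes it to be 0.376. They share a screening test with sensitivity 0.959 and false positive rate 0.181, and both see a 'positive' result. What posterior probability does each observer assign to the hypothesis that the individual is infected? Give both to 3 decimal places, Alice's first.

P('+'|H) = 0.959, P('+'|¬H) = 0.181.
Alice: numerator 0.959·0.015 = 0.014385; evidence = 0.014385+0.181·0.985 = 0.19267; posterior = 0.075.
Bob: numerator 0.959·0.376 = 0.36058; evidence = 0.36058+0.181·0.624 = 0.47353; posterior = 0.761.

Alice: 0.075; Bob: 0.761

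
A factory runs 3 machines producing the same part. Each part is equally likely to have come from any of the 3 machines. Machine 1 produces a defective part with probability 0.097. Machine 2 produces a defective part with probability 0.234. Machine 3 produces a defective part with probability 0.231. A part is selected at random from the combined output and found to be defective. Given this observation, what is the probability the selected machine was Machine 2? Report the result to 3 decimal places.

Tabulate prior·likelihood by source: [1] prior 0.333333, lik 0.097, product 0.03233; [2] prior 0.333333, lik 0.234, product 0.07800; [3] prior 0.333333, lik 0.231, product 0.07700.
Normalizing constant = 0.18733; the posterior for Machine 2 is its product over the sum, 0.07800/0.18733 = 0.416.

Posterior probability ≈ 0.416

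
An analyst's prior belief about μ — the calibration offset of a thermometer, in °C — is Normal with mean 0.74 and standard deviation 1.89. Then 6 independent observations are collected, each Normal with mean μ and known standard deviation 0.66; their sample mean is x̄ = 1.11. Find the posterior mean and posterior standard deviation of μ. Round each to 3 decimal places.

With known σ, the Normal prior is conjugate. Weight on the data is w = (n/σ²)/(n/σ² + 1/τ₀²) = 13.7741/(13.7741+0.279947) = 0.98008.
Posterior mean = w·x̄ + (1−w)·μ₀ = 0.98008·1.11 + 0.019919·0.74 = 1.103. Posterior variance = 1/(13.7741+0.279947) = 0.0711539, so SD = 0.267.

Posterior mean ≈ 1.103; posterior SD ≈ 0.267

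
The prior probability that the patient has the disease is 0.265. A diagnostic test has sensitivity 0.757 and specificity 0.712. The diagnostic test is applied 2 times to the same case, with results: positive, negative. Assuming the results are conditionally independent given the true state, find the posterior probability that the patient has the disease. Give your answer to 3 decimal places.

Let H be the event that the patient has the disease; start with P(H) = 0.265. P('positive'|H) = 0.757, P('positive'|¬H) = 0.288.
Update on result 1 ('positive'): P(H) ← 0.757·0.2650 / (0.757·0.2650 + 0.288·0.7350) = 0.20061/0.41229 = 0.4866.
Update on result 2 ('negative'): P(H) ← 0.243·0.4866 / (0.243·0.4866 + 0.712·0.5134) = 0.11824/0.48380 = 0.2444.

Posterior P(H) ≈ 0.244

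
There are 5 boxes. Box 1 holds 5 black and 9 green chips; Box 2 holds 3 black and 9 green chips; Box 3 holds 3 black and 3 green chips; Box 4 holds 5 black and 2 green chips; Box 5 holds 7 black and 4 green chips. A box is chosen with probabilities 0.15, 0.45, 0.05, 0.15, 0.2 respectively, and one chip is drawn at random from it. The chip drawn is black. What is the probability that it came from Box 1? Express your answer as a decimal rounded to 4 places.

Tabulate prior·likelihood by source: [1] prior 0.15, lik 0.3571, product 0.05357; [2] prior 0.45, lik 0.25, product 0.1125; [3] prior 0.05, lik 0.5, product 0.02500; [4] prior 0.15, lik 0.7143, product 0.1071; [5] prior 0.2, lik 0.6364, product 0.1273.
Normalizing constant = 0.42549; the posterior for Box 1 is its product over the sum, 0.05357/0.42549 = 0.1259.

Posterior probability ≈ 0.1259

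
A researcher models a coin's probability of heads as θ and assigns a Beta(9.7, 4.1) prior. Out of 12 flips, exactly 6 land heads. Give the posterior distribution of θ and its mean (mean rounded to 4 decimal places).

Observing 6 successes and 6 failures updates Beta(9.7, 4.1) by adding the success and failure counts to the two shape parameters: α = 9.7+6 = 15.7, β = 4.1+6 = 10.1.
Posterior mean = α/(α+β) = 15.7/25.8 = 0.6085.

Posterior: Beta(15.7, 10.1); mean ≈ 0.6085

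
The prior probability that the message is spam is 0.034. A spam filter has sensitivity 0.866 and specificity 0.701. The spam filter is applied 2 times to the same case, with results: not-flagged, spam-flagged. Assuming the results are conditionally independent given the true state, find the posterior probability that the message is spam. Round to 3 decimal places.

Posterior P(H) ≈ 0.019

With H the event that the message is spam, the joint likelihood of the observed sequence is P(data|H) = 0.134·0.866 = 0.11604 and P(data|¬H) = 0.701·0.299 = 0.20960.
Bayes: P(H|data) = 0.034·0.11604 / (0.034·0.11604 + 0.966·0.20960) = 0.0039455/0.20642 = 0.0191.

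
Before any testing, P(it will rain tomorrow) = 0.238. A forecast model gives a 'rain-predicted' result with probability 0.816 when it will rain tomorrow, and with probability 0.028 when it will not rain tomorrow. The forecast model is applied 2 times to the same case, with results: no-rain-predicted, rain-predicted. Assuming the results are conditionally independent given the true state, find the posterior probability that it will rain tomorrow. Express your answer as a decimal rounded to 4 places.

Let H be the event that it will rain tomorrow; start with P(H) = 0.238. P('rain-predicted'|H) = 0.816, P('rain-predicted'|¬H) = 0.028.
Update on result 1 ('no-rain-predicted'): P(H) ← 0.184·0.2380 / (0.184·0.2380 + 0.972·0.7620) = 0.043792/0.78446 = 0.0558.
Update on result 2 ('rain-predicted'): P(H) ← 0.816·0.0558 / (0.816·0.0558 + 0.028·0.9442) = 0.045553/0.071990 = 0.6328.

Posterior P(H) ≈ 0.6328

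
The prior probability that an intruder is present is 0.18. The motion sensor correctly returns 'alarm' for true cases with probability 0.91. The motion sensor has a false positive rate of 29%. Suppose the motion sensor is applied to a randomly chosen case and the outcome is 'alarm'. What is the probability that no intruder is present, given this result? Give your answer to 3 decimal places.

Let H be the event that an intruder is present. P(H) = 0.18, so P(¬H) = 0.82. With E the 'alarm' result, P(E|H) = 0.91 and P(E|¬H) = 0.29.
P(E) = 0.91·0.18 + 0.29·0.82 = 0.16380 + 0.23780 = 0.40160.
By Bayes' theorem, P(H|E) = 0.16380 / 0.40160 = 0.408. Hence P(¬H|E) = 1 − 0.408 = 0.592.

P(¬H | E) ≈ 0.592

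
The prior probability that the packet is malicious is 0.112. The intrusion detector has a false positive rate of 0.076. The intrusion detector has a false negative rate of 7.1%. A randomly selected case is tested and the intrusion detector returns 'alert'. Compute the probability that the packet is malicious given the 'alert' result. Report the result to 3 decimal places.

P(H | E) ≈ 0.607

Let H be the event that the packet is malicious. P(H) = 0.112, so P(¬H) = 0.888. With E the 'alert' result, P(E|H) = 0.929 and P(E|¬H) = 0.076.
P(E) = 0.929·0.112 + 0.076·0.888 = 0.10405 + 0.067488 = 0.17154.
By Bayes' theorem, P(H|E) = 0.10405 / 0.17154 = 0.607.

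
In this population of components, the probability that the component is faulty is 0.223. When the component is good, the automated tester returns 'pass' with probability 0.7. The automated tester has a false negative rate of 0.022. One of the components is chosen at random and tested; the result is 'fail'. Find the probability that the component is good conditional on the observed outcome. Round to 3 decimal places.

Write H for 'the component is faulty'. Prior odds H:¬H = 0.223/0.777 = 0.28700. For the 'fail' outcome, the likelihood ratio is 0.978/0.3 = 3.2600.
Posterior odds = 0.28700 × 3.2600 = 0.93562, so P(H|E) = 0.93562/(1+0.93562) = 0.483. Then P(¬H|E) = 1 − 0.483 = 0.517.

P(¬H | E) ≈ 0.517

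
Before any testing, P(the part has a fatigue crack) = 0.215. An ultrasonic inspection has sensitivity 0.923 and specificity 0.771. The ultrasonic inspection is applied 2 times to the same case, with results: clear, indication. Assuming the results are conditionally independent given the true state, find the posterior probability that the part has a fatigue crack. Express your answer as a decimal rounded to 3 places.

Let H be the event that the part has a fatigue crack; start with P(H) = 0.215. P('indication'|H) = 0.923, P('indication'|¬H) = 0.229.
Update on result 1 ('clear'): P(H) ← 0.077·0.2150 / (0.077·0.2150 + 0.771·0.7850) = 0.016555/0.62179 = 0.0266.
Update on result 2 ('indication'): P(H) ← 0.923·0.0266 / (0.923·0.0266 + 0.229·0.9734) = 0.024575/0.24748 = 0.0993.

Posterior P(H) ≈ 0.099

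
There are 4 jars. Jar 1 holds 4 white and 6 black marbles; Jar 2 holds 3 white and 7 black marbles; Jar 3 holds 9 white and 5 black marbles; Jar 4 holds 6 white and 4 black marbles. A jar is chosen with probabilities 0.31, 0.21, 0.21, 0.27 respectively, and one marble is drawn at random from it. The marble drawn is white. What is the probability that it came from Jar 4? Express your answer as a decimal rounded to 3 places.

Tabulate prior·likelihood by source: [1] prior 0.31, lik 0.4, product 0.1240; [2] prior 0.21, lik 0.3, product 0.06300; [3] prior 0.21, lik 0.6429, product 0.1350; [4] prior 0.27, lik 0.6, product 0.1620.
Normalizing constant = 0.48400; the posterior for Jar 4 is its product over the sum, 0.1620/0.48400 = 0.335.

Posterior probability ≈ 0.335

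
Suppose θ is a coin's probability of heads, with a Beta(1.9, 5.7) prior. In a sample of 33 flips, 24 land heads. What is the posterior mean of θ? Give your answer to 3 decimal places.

The binomial likelihood is conjugate to the Beta prior: with 24 successes and 9 failures, the posterior is Beta(1.9+24, 5.7+9) = Beta(25.9, 14.7).
E[θ | data] = 25.9/(25.9+14.7) = 0.638.

Posterior mean ≈ 0.638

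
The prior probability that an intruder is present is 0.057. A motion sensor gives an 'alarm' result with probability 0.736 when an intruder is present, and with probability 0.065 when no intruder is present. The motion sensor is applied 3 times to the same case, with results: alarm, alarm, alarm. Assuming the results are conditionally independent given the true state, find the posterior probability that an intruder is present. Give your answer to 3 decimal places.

Let H be the event that an intruder is present; start with P(H) = 0.057. P('alarm'|H) = 0.736, P('alarm'|¬H) = 0.065.
Update on result 1 ('alarm'): P(H) ← 0.736·0.0570 / (0.736·0.0570 + 0.065·0.9430) = 0.041952/0.10325 = 0.4063.
Update on result 2 ('alarm'): P(H) ← 0.736·0.4063 / (0.736·0.4063 + 0.065·0.5937) = 0.29906/0.33765 = 0.8857.
Update on result 3 ('alarm'): P(H) ← 0.736·0.8857 / (0.736·0.8857 + 0.065·0.1143) = 0.65188/0.65931 = 0.9887.

Posterior P(H) ≈ 0.989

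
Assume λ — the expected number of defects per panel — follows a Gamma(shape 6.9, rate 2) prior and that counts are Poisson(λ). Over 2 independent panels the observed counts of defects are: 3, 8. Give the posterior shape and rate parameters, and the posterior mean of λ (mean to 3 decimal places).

Total count ∑xᵢ = 11 over n = 2 panels.
Gamma is conjugate to the Poisson likelihood: posterior is Gamma(shape = 6.9+11 = 17.9, rate = 2+2 = 4).
Posterior mean = shape/rate = 17.9/4 = 4.475.

Posterior: Gamma(shape=17.9, rate=4); mean ≈ 4.475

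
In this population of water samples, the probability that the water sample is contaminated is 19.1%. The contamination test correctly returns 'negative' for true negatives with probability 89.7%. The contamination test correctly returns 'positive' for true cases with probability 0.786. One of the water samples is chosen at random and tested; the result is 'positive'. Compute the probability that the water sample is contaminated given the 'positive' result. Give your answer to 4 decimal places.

P(H | E) ≈ 0.6431

Let H be the event that the water sample is contaminated. P(H) = 0.191, so P(¬H) = 0.809. With E the 'positive' result, P(E|H) = 0.786 and P(E|¬H) = 0.103.
P(E) = 0.786·0.191 + 0.103·0.809 = 0.15013 + 0.083327 = 0.23345.
By Bayes' theorem, P(H|E) = 0.15013 / 0.23345 = 0.6431.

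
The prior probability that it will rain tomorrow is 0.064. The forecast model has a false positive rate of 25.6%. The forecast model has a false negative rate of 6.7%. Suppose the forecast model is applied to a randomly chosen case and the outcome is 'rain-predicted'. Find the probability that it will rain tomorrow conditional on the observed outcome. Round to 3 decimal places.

P(H | E) ≈ 0.199

Let H be the event that it will rain tomorrow. P(H) = 0.064, so P(¬H) = 0.936. With E the 'rain-predicted' result, P(E|H) = 0.933 and P(E|¬H) = 0.256.
P(E) = 0.933·0.064 + 0.256·0.936 = 0.059712 + 0.23962 = 0.29933.
By Bayes' theorem, P(H|E) = 0.059712 / 0.29933 = 0.199.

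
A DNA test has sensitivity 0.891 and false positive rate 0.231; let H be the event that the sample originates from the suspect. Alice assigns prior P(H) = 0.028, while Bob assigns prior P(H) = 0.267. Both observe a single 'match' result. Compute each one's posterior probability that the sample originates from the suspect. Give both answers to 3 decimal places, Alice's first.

Alice: 0.100; Bob: 0.584

The likelihood ratio for a 'match' result is 0.891/0.231 = 3.8571.
Alice: prior odds 0.028/0.972 = 0.028807; posterior odds 0.11111; posterior probability 0.100.
Bob: prior odds 0.267/0.733 = 0.36426; posterior odds 1.4050; posterior probability 0.584.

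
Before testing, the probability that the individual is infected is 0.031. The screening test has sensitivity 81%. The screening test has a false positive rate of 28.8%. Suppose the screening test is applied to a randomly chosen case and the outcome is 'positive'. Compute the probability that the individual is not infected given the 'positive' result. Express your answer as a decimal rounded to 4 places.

Let H be the event that the individual is infected. P(H) = 0.031, so P(¬H) = 0.969. With E the 'positive' result, P(E|H) = 0.81 and P(E|¬H) = 0.288.
P(E) = 0.81·0.031 + 0.288·0.969 = 0.025110 + 0.27907 = 0.30418.
By Bayes' theorem, P(H|E) = 0.025110 / 0.30418 = 0.0825. Hence P(¬H|E) = 1 − 0.0825 = 0.9175.

P(¬H | E) ≈ 0.9175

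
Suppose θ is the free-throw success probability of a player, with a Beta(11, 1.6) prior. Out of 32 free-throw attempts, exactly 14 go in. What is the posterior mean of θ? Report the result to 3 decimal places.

Posterior mean ≈ 0.561

Observing 14 successes and 18 failures updates Beta(11, 1.6) by adding the success and failure counts to the two shape parameters: α = 11+14 = 25, β = 1.6+18 = 19.6.
E[θ | data] = 25/(25+19.6) = 0.561.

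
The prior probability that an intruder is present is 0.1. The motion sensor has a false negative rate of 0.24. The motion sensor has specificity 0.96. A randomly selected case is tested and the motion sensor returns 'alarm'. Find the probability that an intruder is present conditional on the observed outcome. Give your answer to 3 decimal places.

P(H | E) ≈ 0.679

Write H for 'an intruder is present'. Prior odds H:¬H = 0.1/0.9 = 0.11111. For the 'alarm' outcome, the likelihood ratio is 0.76/0.04 = 19.000.
Posterior odds = 0.11111 × 19.000 = 2.1111, so P(H|E) = 2.1111/(1+2.1111) = 0.679.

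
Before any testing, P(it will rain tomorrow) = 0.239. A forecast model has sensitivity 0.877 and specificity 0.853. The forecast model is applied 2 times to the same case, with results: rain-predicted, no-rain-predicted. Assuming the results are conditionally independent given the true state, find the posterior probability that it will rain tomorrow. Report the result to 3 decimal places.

With H the event that it will rain tomorrow, the joint likelihood of the observed sequence is P(data|H) = 0.877·0.123 = 0.10787 and P(data|¬H) = 0.147·0.853 = 0.12539.
Bayes: P(H|data) = 0.239·0.10787 / (0.239·0.10787 + 0.761·0.12539) = 0.025781/0.12120 = 0.2127.

Posterior P(H) ≈ 0.213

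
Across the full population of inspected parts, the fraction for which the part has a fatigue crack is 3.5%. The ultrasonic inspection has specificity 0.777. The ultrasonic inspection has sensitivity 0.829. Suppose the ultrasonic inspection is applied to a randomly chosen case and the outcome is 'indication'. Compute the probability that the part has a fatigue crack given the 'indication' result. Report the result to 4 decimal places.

Let H be the event that the part has a fatigue crack. P(H) = 0.035, so P(¬H) = 0.965. With E the 'indication' result, P(E|H) = 0.829 and P(E|¬H) = 0.223.
P(E) = 0.829·0.035 + 0.223·0.965 = 0.029015 + 0.21519 = 0.24421.
By Bayes' theorem, P(H|E) = 0.029015 / 0.24421 = 0.1188.

P(H | E) ≈ 0.1188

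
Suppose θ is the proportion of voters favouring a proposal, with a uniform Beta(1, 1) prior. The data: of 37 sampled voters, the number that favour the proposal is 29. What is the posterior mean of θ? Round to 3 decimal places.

Observing 29 successes and 8 failures updates Beta(1, 1) by adding the success and failure counts to the two shape parameters: α = 1+29 = 30, β = 1+8 = 9.
Posterior mean = α/(α+β) = 30/39 = 0.769.

Posterior mean ≈ 0.769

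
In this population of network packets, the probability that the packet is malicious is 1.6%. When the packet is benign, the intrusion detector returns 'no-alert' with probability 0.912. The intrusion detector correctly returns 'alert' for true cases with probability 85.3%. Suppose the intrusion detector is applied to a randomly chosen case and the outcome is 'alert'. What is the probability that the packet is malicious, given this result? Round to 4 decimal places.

P(H | E) ≈ 0.1362

Write H for 'the packet is malicious'. Prior odds H:¬H = 0.016/0.984 = 0.016260. For the 'alert' outcome, the likelihood ratio is 0.853/0.088 = 9.6932.
Posterior odds = 0.016260 × 9.6932 = 0.15761, so P(H|E) = 0.15761/(1+0.15761) = 0.1362.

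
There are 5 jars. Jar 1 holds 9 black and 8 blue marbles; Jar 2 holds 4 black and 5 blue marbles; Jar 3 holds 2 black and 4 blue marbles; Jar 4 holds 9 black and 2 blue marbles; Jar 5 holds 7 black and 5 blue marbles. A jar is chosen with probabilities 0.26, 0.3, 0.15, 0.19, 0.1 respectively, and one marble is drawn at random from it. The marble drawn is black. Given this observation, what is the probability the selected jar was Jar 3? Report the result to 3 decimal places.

P(black|Jar 1) = 0.5294; P(black|Jar 2) = 0.4444; P(black|Jar 3) = 0.3333; P(black|Jar 4) = 0.8182; P(black|Jar 5) = 0.5833.
Prior × likelihood for each source: 0.26·0.5294=0.1376, 0.3·0.4444=0.1333, 0.15·0.3333=0.05000, 0.19·0.8182=0.1555, 0.1·0.5833=0.05833. Summing gives P(black) = 0.53477.
P(Jar 3 | black) = 0.05000 / 0.53477 = 0.093.

Posterior probability ≈ 0.093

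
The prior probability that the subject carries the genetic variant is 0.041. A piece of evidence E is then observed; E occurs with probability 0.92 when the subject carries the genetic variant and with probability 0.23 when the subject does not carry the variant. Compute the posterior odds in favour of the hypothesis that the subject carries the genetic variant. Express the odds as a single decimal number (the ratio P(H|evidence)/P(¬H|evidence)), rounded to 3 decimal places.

Posterior odds ≈ 0.171

Prior odds = 0.041/(1−0.041) = 0.042753.
Likelihood ratio for E = 0.92/0.23 = 4.0000.
Posterior odds = prior odds × LR = 0.17101.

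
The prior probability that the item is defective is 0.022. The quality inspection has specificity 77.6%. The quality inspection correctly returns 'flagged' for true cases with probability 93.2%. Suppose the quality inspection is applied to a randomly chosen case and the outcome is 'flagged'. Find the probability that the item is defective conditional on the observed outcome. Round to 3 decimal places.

Write H for 'the item is defective'. Prior odds H:¬H = 0.022/0.978 = 0.022495. For the 'flagged' outcome, the likelihood ratio is 0.932/0.224 = 4.1607.
Posterior odds = 0.022495 × 4.1607 = 0.093595, so P(H|E) = 0.093595/(1+0.093595) = 0.086.

P(H | E) ≈ 0.086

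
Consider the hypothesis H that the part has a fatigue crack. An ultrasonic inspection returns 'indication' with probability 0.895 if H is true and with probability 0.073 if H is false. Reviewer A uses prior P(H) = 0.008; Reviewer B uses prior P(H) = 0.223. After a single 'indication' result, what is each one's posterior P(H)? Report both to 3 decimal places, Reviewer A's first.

P('+'|H) = 0.895, P('+'|¬H) = 0.073.
Reviewer A: numerator 0.895·0.008 = 0.0071600; evidence = 0.0071600+0.073·0.992 = 0.079576; posterior = 0.090.
Reviewer B: numerator 0.895·0.223 = 0.19959; evidence = 0.19959+0.073·0.777 = 0.25631; posterior = 0.779.

Reviewer A: 0.090; Reviewer B: 0.779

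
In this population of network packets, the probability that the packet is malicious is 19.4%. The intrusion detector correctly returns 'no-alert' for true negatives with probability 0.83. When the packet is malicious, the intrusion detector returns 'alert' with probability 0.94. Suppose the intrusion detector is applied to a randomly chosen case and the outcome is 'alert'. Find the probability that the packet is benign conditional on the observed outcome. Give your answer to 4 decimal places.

Write H for 'the packet is malicious'. Prior odds H:¬H = 0.194/0.806 = 0.24069. For the 'alert' outcome, the likelihood ratio is 0.94/0.17 = 5.5294.
Posterior odds = 0.24069 × 5.5294 = 1.3309, so P(H|E) = 1.3309/(1+1.3309) = 0.5710. Then P(¬H|E) = 1 − 0.5710 = 0.4290.

P(¬H | E) ≈ 0.4290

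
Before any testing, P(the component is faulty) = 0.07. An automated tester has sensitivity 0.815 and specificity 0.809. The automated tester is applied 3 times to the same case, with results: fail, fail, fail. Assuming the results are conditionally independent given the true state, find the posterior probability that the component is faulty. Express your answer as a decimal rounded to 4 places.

Posterior P(H) ≈ 0.8540

With H the event that the component is faulty, the joint likelihood of the observed sequence is P(data|H) = 0.815·0.815·0.815 = 0.54134 and P(data|¬H) = 0.191·0.191·0.191 = 0.0069679.
Bayes: P(H|data) = 0.07·0.54134 / (0.07·0.54134 + 0.93·0.0069679) = 0.037894/0.044374 = 0.8540.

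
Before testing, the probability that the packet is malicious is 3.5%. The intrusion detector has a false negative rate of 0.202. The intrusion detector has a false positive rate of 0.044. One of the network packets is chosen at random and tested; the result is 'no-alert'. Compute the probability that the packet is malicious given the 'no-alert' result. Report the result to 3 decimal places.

Let H be the event that the packet is malicious. P(H) = 0.035, so P(¬H) = 0.965. With E the 'no-alert' result, P(E|H) = 0.202 and P(E|¬H) = 0.956.
P(E) = 0.202·0.035 + 0.956·0.965 = 0.0070700 + 0.92254 = 0.92961.
By Bayes' theorem, P(H|E) = 0.0070700 / 0.92961 = 0.008.

P(H | E) ≈ 0.008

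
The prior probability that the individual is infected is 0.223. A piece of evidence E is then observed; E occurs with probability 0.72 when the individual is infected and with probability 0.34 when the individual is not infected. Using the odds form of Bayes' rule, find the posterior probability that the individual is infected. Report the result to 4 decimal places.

Prior odds = 0.223/(1−0.223) = 0.28700.
Likelihood ratio for E = 0.72/0.34 = 2.1176.
Posterior odds = prior odds × LR = 0.60777.
Posterior probability = odds/(1+odds) = 0.60777/1.6078 = 0.3780.

Posterior probability ≈ 0.3780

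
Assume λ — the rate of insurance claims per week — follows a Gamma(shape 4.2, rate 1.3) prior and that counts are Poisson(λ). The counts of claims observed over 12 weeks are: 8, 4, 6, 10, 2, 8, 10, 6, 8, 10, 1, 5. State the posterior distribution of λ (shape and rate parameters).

Posterior: Gamma(shape=82.2, rate=13.3)

Total count ∑xᵢ = 78 over n = 12 weeks.
Gamma is conjugate to the Poisson likelihood: posterior is Gamma(shape = 4.2+78 = 82.2, rate = 1.3+12 = 13.3).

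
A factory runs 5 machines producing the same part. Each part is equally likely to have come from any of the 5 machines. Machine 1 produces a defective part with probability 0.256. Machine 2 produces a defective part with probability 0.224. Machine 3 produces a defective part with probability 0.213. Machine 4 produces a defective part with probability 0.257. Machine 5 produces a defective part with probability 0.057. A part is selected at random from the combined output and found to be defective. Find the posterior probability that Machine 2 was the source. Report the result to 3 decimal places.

Posterior probability ≈ 0.222

P(defective|M1) = 0.256; P(defective|M2) = 0.224; P(defective|M3) = 0.213; P(defective|M4) = 0.257; P(defective|M5) = 0.057.
Prior × likelihood for each source: 0.2·0.256=0.05120, 0.2·0.224=0.04480, 0.2·0.213=0.04260, 0.2·0.257=0.05140, 0.2·0.057=0.01140. Summing gives P(defective) = 0.20140.
P(Machine 2 | defective) = 0.04480 / 0.20140 = 0.222.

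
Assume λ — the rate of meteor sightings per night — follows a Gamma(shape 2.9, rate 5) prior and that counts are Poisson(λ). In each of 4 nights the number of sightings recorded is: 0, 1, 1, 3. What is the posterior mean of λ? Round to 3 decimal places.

Posterior mean ≈ 0.878

The Poisson likelihood adds the total count to the shape and the number of exposure periods to the rate. Here ∑xᵢ = 5 and n = 4, so shape 2.9→7.9 and rate 5→9.
Posterior mean = shape/rate = 7.9/9 = 0.878.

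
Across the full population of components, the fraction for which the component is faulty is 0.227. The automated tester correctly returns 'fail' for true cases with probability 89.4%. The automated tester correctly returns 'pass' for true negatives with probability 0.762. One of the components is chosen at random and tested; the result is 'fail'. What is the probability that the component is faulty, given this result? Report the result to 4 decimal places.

Write H for 'the component is faulty'. Prior odds H:¬H = 0.227/0.773 = 0.29366. For the 'fail' outcome, the likelihood ratio is 0.894/0.238 = 3.7563.
Posterior odds = 0.29366 × 3.7563 = 1.1031, so P(H|E) = 1.1031/(1+1.1031) = 0.5245.

P(H | E) ≈ 0.5245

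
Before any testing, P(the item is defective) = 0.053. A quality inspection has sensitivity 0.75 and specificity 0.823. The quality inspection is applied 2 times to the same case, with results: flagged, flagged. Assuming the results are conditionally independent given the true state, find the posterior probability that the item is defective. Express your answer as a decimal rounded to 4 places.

Posterior P(H) ≈ 0.5012

With H the event that the item is defective, the joint likelihood of the observed sequence is P(data|H) = 0.75·0.75 = 0.56250 and P(data|¬H) = 0.177·0.177 = 0.031329.
Bayes: P(H|data) = 0.053·0.56250 / (0.053·0.56250 + 0.947·0.031329) = 0.029812/0.059481 = 0.5012.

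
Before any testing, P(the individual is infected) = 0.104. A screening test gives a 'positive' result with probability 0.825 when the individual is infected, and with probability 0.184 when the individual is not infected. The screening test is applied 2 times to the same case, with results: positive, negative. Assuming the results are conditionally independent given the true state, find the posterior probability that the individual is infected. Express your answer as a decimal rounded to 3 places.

With H the event that the individual is infected, the joint likelihood of the observed sequence is P(data|H) = 0.825·0.175 = 0.14437 and P(data|¬H) = 0.184·0.816 = 0.15014.
Bayes: P(H|data) = 0.104·0.14437 / (0.104·0.14437 + 0.896·0.15014) = 0.015015/0.14954 = 0.1004.

Posterior P(H) ≈ 0.100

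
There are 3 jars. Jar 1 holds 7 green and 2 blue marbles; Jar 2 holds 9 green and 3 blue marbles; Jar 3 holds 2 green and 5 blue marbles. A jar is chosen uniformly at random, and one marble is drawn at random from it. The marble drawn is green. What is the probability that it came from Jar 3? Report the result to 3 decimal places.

Posterior probability ≈ 0.158

Tabulate prior·likelihood by source: [1] prior 0.333333, lik 0.7778, product 0.2593; [2] prior 0.333333, lik 0.75, product 0.2500; [3] prior 0.333333, lik 0.2857, product 0.09524.
Normalizing constant = 0.60450; the posterior for Jar 3 is its product over the sum, 0.09524/0.60450 = 0.158.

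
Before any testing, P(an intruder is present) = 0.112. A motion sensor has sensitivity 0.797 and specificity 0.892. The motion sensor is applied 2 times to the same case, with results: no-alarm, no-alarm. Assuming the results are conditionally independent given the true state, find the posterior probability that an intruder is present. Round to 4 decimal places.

Posterior P(H) ≈ 0.0065

With H the event that an intruder is present, the joint likelihood of the observed sequence is P(data|H) = 0.203·0.203 = 0.041209 and P(data|¬H) = 0.892·0.892 = 0.79566.
Bayes: P(H|data) = 0.112·0.041209 / (0.112·0.041209 + 0.888·0.79566) = 0.0046154/0.71117 = 0.0065.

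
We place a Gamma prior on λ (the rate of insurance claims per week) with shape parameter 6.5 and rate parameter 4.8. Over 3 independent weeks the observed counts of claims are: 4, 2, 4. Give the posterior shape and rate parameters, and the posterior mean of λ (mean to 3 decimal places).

The Poisson likelihood adds the total count to the shape and the number of exposure periods to the rate. Here ∑xᵢ = 10 and n = 3, so shape 6.5→16.5 and rate 4.8→7.8.
Posterior mean = shape/rate = 16.5/7.8 = 2.115.

Posterior: Gamma(shape=16.5, rate=7.8); mean ≈ 2.115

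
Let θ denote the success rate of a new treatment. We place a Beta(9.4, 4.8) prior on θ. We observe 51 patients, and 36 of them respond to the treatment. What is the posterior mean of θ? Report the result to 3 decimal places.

The binomial likelihood is conjugate to the Beta prior: with 36 successes and 15 failures, the posterior is Beta(9.4+36, 4.8+15) = Beta(45.4, 19.8).
E[θ | data] = 45.4/(45.4+19.8) = 0.696.

Posterior mean ≈ 0.696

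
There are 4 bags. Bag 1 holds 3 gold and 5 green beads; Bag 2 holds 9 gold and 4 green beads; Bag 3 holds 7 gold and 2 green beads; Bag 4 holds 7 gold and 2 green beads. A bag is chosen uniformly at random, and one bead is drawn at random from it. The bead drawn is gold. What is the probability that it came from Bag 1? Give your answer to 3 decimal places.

Posterior probability ≈ 0.143

Tabulate prior·likelihood by source: [1] prior 0.25, lik 0.375, product 0.09375; [2] prior 0.25, lik 0.6923, product 0.1731; [3] prior 0.25, lik 0.7778, product 0.1944; [4] prior 0.25, lik 0.7778, product 0.1944.
Normalizing constant = 0.65572; the posterior for Bag 1 is its product over the sum, 0.09375/0.65572 = 0.143.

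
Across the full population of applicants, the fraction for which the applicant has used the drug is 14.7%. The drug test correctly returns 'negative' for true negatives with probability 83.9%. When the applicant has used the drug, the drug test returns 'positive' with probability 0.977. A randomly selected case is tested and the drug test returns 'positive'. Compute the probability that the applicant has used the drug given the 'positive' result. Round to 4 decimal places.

P(H | E) ≈ 0.5112

Let H be the event that the applicant has used the drug. P(H) = 0.147, so P(¬H) = 0.853. With E the 'positive' result, P(E|H) = 0.977 and P(E|¬H) = 0.161.
P(E) = 0.977·0.147 + 0.161·0.853 = 0.14362 + 0.13733 = 0.28095.
By Bayes' theorem, P(H|E) = 0.14362 / 0.28095 = 0.5112.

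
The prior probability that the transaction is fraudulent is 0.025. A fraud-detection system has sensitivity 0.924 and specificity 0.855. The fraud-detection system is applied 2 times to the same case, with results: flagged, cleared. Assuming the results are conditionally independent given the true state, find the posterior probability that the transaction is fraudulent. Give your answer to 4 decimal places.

With H the event that the transaction is fraudulent, the joint likelihood of the observed sequence is P(data|H) = 0.924·0.076 = 0.070224 and P(data|¬H) = 0.145·0.855 = 0.12397.
Bayes: P(H|data) = 0.025·0.070224 / (0.025·0.070224 + 0.975·0.12397) = 0.0017556/0.12263 = 0.0143.

Posterior P(H) ≈ 0.0143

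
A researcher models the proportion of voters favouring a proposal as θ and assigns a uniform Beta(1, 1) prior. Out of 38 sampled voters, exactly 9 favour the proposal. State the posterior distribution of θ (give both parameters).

Posterior: Beta(10, 30)

The binomial likelihood is conjugate to the Beta prior: with 9 successes and 29 failures, the posterior is Beta(1+9, 1+29) = Beta(10, 30).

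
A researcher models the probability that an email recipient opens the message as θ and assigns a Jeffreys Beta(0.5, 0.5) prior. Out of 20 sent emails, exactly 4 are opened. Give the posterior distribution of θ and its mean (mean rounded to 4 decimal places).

The binomial likelihood is conjugate to the Beta prior: with 4 successes and 16 failures, the posterior is Beta(0.5+4, 0.5+16) = Beta(4.5, 16.5).
Posterior mean = α/(α+β) = 4.5/21 = 0.2143.

Posterior: Beta(4.5, 16.5); mean ≈ 0.2143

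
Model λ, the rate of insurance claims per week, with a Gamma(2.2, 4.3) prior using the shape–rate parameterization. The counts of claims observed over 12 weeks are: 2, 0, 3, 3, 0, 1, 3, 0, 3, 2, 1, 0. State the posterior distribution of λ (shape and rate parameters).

Posterior: Gamma(shape=20.2, rate=16.3)

Total count ∑xᵢ = 18 over n = 12 weeks.
Gamma is conjugate to the Poisson likelihood: posterior is Gamma(shape = 2.2+18 = 20.2, rate = 4.3+12 = 16.3).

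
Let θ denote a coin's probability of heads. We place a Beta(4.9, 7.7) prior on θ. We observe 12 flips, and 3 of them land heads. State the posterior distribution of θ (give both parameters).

Observing 3 successes and 9 failures updates Beta(4.9, 7.7) by adding the success and failure counts to the two shape parameters: α = 4.9+3 = 7.9, β = 7.7+9 = 16.7.

Posterior: Beta(7.9, 16.7)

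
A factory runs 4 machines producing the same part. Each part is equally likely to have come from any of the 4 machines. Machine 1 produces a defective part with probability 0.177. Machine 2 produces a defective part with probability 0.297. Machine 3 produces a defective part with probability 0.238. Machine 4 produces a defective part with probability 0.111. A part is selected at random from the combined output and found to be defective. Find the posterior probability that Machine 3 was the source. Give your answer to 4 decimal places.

Posterior probability ≈ 0.2892

Tabulate prior·likelihood by source: [1] prior 0.25, lik 0.177, product 0.04425; [2] prior 0.25, lik 0.297, product 0.07425; [3] prior 0.25, lik 0.238, product 0.05950; [4] prior 0.25, lik 0.111, product 0.02775.
Normalizing constant = 0.20575; the posterior for Machine 3 is its product over the sum, 0.05950/0.20575 = 0.2892.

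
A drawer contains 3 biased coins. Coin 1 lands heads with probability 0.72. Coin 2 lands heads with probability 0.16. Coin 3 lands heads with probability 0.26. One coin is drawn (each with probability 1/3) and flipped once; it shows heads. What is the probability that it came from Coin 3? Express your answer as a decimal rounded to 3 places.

Posterior probability ≈ 0.228

P(heads|C1) = 0.72; P(heads|C2) = 0.16; P(heads|C3) = 0.26.
Prior × likelihood for each source: 0.333333·0.72=0.2400, 0.333333·0.16=0.05333, 0.333333·0.26=0.08667. Summing gives P(heads) = 0.38000.
P(Coin 3 | heads) = 0.08667 / 0.38000 = 0.228.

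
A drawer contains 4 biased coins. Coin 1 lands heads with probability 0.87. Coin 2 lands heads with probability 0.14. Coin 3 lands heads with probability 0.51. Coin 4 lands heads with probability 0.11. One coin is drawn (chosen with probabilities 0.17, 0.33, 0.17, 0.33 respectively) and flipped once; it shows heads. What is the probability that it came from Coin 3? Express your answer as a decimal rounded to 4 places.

Tabulate prior·likelihood by source: [1] prior 0.17, lik 0.87, product 0.1479; [2] prior 0.33, lik 0.14, product 0.04620; [3] prior 0.17, lik 0.51, product 0.08670; [4] prior 0.33, lik 0.11, product 0.03630.
Normalizing constant = 0.31710; the posterior for Coin 3 is its product over the sum, 0.08670/0.31710 = 0.2734.

Posterior probability ≈ 0.2734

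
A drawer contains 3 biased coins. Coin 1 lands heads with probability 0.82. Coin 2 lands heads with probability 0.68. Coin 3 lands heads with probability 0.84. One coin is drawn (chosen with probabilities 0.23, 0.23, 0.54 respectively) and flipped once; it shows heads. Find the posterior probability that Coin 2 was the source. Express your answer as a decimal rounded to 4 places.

Tabulate prior·likelihood by source: [1] prior 0.23, lik 0.82, product 0.1886; [2] prior 0.23, lik 0.68, product 0.1564; [3] prior 0.54, lik 0.84, product 0.4536.
Normalizing constant = 0.79860; the posterior for Coin 2 is its product over the sum, 0.1564/0.79860 = 0.1958.

Posterior probability ≈ 0.1958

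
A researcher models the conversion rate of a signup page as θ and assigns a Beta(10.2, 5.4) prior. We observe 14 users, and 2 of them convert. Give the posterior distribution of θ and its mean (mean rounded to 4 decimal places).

Observing 2 successes and 12 failures updates Beta(10.2, 5.4) by adding the success and failure counts to the two shape parameters: α = 10.2+2 = 12.2, β = 5.4+12 = 17.4.
E[θ | data] = 12.2/(12.2+17.4) = 0.4122.

Posterior: Beta(12.2, 17.4); mean ≈ 0.4122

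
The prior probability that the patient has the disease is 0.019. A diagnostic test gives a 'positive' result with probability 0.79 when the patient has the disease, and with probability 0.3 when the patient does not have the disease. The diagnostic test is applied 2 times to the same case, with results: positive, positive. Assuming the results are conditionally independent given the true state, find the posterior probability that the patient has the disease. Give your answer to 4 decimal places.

Posterior P(H) ≈ 0.1184

Let H be the event that the patient has the disease; start with P(H) = 0.019. P('positive'|H) = 0.79, P('positive'|¬H) = 0.3.
Update on result 1 ('positive'): P(H) ← 0.79·0.0190 / (0.79·0.0190 + 0.3·0.9810) = 0.015010/0.30931 = 0.0485.
Update on result 2 ('positive'): P(H) ← 0.79·0.0485 / (0.79·0.0485 + 0.3·0.9515) = 0.038337/0.32378 = 0.1184.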